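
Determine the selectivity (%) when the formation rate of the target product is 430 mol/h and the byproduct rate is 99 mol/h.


Selectivity = desired / (desired + undesired) * 100
Total products = 430 + 99 = 529 mol/h
S = 430 / 529 * 100
= 0.8129 * 100
= 81.29 %

81.29 %


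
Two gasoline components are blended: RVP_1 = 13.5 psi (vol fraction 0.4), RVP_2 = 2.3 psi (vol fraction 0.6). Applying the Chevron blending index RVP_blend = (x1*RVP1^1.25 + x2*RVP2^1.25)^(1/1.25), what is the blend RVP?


Chevron index: RVP_blend = (sum xi*RVPi^1.25)^(1/1.25)
RVP^1.25 terms: 0.4 * 13.5^1.25 + 0.6 * 2.3^1.25 = 12.0503
RVP_blend = 12.0503^(1/1.25) = 7.325

7.325 psi


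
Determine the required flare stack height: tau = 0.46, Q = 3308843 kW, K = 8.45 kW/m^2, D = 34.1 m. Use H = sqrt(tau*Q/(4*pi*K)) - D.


tau*Q/(4*pi*K) = 0.46 * 3308843 / (4 * pi * 8.45) = 14334
sqrt(14334) = 119.725
H = 119.725 - 34.1 = 85.62

85.62 m


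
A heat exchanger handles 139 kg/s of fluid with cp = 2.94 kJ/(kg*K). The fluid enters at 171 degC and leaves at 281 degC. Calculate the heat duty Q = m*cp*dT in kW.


Q = m_dot * cp * delta_T
delta_T = 281 - 171 = 110 K
Q = 139 * 2.94 * 110
= 408.66 * 110
= 44952.6 kW

44952.6 kW


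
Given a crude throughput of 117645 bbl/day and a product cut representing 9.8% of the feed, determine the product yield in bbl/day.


Crude throughput = 117645 bbl/day
Fraction yield = 9.8%
yield = throughput * fraction / 100
yield = 117645 * 9.8 / 100 = 11529.21

11529.21 bbl/day


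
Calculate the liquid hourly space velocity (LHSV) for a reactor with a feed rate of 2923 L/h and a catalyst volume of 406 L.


LHSV = volumetric feed rate / catalyst volume
= 2923 L/h / 406 L
= 7.200 h^-1

7.200 h^-1


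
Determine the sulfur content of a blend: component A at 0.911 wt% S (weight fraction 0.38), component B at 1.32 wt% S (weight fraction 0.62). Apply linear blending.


Linear sulfur blending: S_blend = x1*S1 + x2*S2
Contribution 1: 0.38 * 0.911 = 0.34618 wt%
Contribution 2: 0.62 * 1.32 = 0.8184 wt%
S_blend = 0.34618 + 0.8184 = 1.16458

1.16458 wt%


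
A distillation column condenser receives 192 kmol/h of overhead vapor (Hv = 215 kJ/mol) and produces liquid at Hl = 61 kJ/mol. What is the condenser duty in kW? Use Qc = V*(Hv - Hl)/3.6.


Qc = 192 * (215 - 61) / 3.6 = 192 * 154 / 3.6 = 8213

8213 kW


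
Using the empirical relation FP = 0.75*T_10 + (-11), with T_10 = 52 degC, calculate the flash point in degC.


FP = 0.75 * 52 + (-11) = 28

28 degC


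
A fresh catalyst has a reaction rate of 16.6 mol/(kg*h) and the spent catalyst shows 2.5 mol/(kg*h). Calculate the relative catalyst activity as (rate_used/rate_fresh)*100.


Activity (%) = (rate_used / rate_fresh) * 100
rate_used = 2.5, rate_fresh = 16.6
= (2.5 / 16.6) * 100
= 0.1506 * 100 = 15.06

15.06 %


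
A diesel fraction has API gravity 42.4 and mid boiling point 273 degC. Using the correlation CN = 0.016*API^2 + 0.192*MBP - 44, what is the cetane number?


CN = 0.016 * 42.4^2 + 0.192 * 273 - 44
CN = 28.76416 + 52.416 - 44 = 37.18016

37.18016


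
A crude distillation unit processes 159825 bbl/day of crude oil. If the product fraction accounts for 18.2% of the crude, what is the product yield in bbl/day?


Crude throughput = 159825 bbl/day
Fraction yield = 18.2%
yield = throughput * fraction / 100
yield = 159825 * 18.2 / 100 = 29088.15

29088.15 bbl/day


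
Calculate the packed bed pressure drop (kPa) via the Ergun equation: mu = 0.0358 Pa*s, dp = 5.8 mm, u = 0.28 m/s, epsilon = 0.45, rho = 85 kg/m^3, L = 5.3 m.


dp = 5.8 mm = 0.0058 m
Viscous term = 150*0.0358*0.28*(1-0.45)^2 / (0.0058^2*0.45^3) = 148376
Inertial term = 1.75*85*0.28^2*(1-0.45) / (0.0058*0.45^3) = 12135.8
dP/L = 148376 + 12135.8 = 160512 Pa/m
dP = 160512 * 5.3 / 1000 = 850.7 kPa

850.7 kPa


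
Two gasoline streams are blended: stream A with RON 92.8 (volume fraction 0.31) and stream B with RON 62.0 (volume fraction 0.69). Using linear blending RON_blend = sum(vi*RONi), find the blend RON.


Linear blending: RON_blend = sum(vi * RONi)
Contribution 1: 0.31 * 92.8 = 28.768
Contribution 2: 0.69 * 62.0 = 42.78
RON_blend = 28.768 + 42.78 = 71.548

71.548


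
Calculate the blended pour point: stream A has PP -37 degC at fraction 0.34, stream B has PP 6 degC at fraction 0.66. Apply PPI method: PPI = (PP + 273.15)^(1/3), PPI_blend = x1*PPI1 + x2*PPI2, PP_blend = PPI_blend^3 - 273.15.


PPI_1 = (-37 + 273.15)^(1/3) = 6.181056
PPI_2 = (6 + 273.15)^(1/3) = 6.535506
PPI_blend = 0.34 * 6.181056 + 0.66 * 6.535506 = 6.414993
PP_blend = 6.414993^3 - 273.15 = 263.9907 - 273.15 = -9.16

-9.16 degC


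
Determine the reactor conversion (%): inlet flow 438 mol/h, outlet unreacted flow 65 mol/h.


X = (F_in - F_out) / F_in * 100
Moles reacted = 438 - 65 = 373
X = 373 / 438 * 100
= 0.8516 * 100
= 85.16 %

85.16 %


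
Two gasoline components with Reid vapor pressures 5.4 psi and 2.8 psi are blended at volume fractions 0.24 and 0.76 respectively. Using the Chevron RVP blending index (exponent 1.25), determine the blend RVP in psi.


Chevron index: RVP_blend = (sum xi*RVPi^1.25)^(1/1.25)
RVP^1.25 terms: 0.24 * 5.4^1.25 + 0.76 * 2.8^1.25 = 4.72833
RVP_blend = 4.72833^(1/1.25) = 3.466

3.466 psi


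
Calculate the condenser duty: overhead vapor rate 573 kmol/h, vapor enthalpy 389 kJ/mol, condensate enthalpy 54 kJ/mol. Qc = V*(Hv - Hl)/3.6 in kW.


Qc = 573 * (389 - 54) / 3.6 = 573 * 335 / 3.6 = 53320

53320 kW


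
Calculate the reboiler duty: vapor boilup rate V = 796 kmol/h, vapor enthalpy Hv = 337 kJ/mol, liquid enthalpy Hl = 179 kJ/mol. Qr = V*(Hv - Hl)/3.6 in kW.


Qr = 796 * (337 - 179) / 3.6 = 796 * 158 / 3.6 = 34940

34940 kW


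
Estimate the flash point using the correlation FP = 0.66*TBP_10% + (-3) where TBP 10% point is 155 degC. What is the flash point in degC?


FP = 0.66 * 155 + (-3) = 99.3

99.3 degC


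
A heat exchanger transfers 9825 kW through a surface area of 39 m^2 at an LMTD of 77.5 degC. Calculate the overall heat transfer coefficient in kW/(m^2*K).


From Q = U*A*LMTD, U = Q / (A * LMTD)
U = 9825 / (39 * 77.5) = 9825 / 3022.5 = 3.251

3.251 kW/(m^2*K)


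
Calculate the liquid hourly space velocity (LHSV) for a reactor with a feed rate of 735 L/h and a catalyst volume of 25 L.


LHSV = volumetric feed rate / catalyst volume
= 735 L/h / 25 L
= 29.40 h^-1

29.40 h^-1


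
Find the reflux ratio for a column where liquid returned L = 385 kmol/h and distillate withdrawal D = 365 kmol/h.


Reflux ratio definition: R = L / D (liquid returned / distillate withdrawn)
L = 385 kmol/h, D = 365 kmol/h
R = 385 / 365 = 1.055

1.055


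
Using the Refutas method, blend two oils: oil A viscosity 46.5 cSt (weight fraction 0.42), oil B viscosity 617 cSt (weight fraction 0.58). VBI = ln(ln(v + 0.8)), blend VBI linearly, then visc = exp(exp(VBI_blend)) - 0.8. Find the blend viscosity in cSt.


Refutas method: VBN_i = 14.534*ln(ln(visc_i + 0.8)) + 10.975, blended linearly by mass fraction; since VBN is linear in VBI_i = ln(ln(visc_i + 0.8)) and the fractions sum to 1, blend VBI directly: visc = exp(exp(VBI_blend)) - 0.8
VBI_1 = ln(ln(46.5 + 0.8)) = 1.34976
VBI_2 = ln(ln(617 + 0.8)) = 1.86038
VBI_blend = 0.42 * 1.34976 + 0.58 * 1.86038 = 1.64592
visc_blend = exp(exp(1.64592)) - 0.8 = 177.9

177.9 cSt


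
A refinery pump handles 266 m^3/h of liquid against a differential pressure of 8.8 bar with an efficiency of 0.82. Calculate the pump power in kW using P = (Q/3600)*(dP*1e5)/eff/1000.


Q = 266 / 3600 = 0.0738889 m^3/s
P = 0.0738889 * (8.8 * 1e5) / 0.82 / 1000 = 79.30

79.30 kW


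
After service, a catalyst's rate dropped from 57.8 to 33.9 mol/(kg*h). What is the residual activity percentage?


Activity (%) = (rate_used / rate_fresh) * 100
rate_used = 33.9, rate_fresh = 57.8
= (33.9 / 57.8) * 100
= 0.5865 * 100 = 58.65

58.65 %


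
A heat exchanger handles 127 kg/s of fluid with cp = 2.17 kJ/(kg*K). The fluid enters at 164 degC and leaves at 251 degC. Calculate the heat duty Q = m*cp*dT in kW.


Q = m_dot * cp * delta_T
delta_T = 251 - 164 = 87 K
Q = 127 * 2.17 * 87
= 275.59 * 87
= 23976.33 kW

23976.33 kW


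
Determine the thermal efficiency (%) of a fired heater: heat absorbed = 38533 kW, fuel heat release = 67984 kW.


Furnace efficiency = Q_absorbed / Q_fuel * 100
= 38533 / 67984 * 100 = 56.68

56.68 %


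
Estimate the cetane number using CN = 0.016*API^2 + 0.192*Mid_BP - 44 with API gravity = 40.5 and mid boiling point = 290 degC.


CN = 0.016 * 40.5^2 + 0.192 * 290 - 44
CN = 26.244 + 55.68 - 44 = 37.924

37.924


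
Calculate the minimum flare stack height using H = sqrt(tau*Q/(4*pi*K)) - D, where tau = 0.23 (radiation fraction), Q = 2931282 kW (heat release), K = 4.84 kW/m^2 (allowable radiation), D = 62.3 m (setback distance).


tau*Q/(4*pi*K) = 0.23 * 2931282 / (4 * pi * 4.84) = 11084.9
sqrt(11084.9) = 105.285
H = 105.285 - 62.3 = 42.98

42.98 m


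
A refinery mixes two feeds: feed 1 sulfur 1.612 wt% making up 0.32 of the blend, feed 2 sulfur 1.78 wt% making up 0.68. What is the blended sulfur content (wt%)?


Linear sulfur blending: S_blend = x1*S1 + x2*S2
Contribution 1: 0.32 * 1.612 = 0.51584 wt%
Contribution 2: 0.68 * 1.78 = 1.2104 wt%
S_blend = 0.51584 + 1.2104 = 1.72624

1.72624 wt%


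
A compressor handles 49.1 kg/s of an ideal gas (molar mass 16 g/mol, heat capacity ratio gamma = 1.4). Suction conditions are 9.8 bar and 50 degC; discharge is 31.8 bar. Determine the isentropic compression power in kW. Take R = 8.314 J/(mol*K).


Isentropic work: W = m*(gamma/(gamma-1))*(R*T1/MW)*((P2/P1)^((gamma-1)/gamma) - 1)
T1 = 50 + 273.15 = 323.15 K
Pressure ratio = 31.8 / 9.8 = 3.2449
Exponent = (1.4 - 1)/1.4 = 0.285714
(P2/P1)^exp - 1 = 3.2449^0.285714 - 1 = 0.399772
W = 49.1 * 1.4 / 0.4 * 8.314 * 323.15 / 16 * 0.399772 = 11540

11540 kW


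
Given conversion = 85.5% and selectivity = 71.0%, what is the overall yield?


Overall yield = conversion (%) * selectivity (%) / 100
Conversion = 85.5%, Selectivity = 71.0%
Y = 85.5 * 71.0 / 100
= 60.705 %

60.705 %


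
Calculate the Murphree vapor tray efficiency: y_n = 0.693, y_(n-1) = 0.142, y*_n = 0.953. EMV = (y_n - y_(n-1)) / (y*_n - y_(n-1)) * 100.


Murphree vapor efficiency: EMV = (y_n - y_(n-1)) / (y*_n - y_(n-1)) * 100
EMV = (0.693 - 0.142) / (0.953 - 0.142) * 100 = 0.551 / 0.811 * 100 = 67.94

67.94 %


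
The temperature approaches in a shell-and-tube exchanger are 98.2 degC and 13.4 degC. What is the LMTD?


LMTD = (dT1 - dT2) / ln(dT1/dT2)
= (98.2 - 13.4) / ln(98.2 / 13.4) = 84.8 / 1.99175 = 42.58

42.58 degC


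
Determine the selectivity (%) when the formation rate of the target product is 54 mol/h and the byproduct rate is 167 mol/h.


Selectivity = desired / (desired + undesired) * 100
Total products = 54 + 167 = 221 mol/h
S = 54 / 221 * 100
= 0.2443 * 100
= 24.43 %

24.43 %


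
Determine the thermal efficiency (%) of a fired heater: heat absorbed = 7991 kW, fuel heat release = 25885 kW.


Furnace efficiency = Q_absorbed / Q_fuel * 100
= 7991 / 25885 * 100 = 30.87

30.87 %


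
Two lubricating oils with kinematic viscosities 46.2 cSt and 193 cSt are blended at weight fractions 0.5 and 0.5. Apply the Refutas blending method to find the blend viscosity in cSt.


Refutas method: VBN_i = 14.534*ln(ln(visc_i + 0.8)) + 10.975, blended linearly by mass fraction; since VBN is linear in VBI_i = ln(ln(visc_i + 0.8)) and the fractions sum to 1, blend VBI directly: visc = exp(exp(VBI_blend)) - 0.8
VBI_1 = ln(ln(46.2 + 0.8)) = 1.34811
VBI_2 = ln(ln(193 + 0.8)) = 1.66143
VBI_blend = 0.5 * 1.34811 + 0.5 * 1.66143 = 1.50477
visc_blend = exp(exp(1.50477)) - 0.8 = 89.50

89.50 cSt


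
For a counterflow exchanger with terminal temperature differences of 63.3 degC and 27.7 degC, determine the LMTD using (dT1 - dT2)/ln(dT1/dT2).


LMTD = (dT1 - dT2) / ln(dT1/dT2)
= (63.3 - 27.7) / ln(63.3 / 27.7) = 35.6 / 0.826453 = 43.08

43.08 degC


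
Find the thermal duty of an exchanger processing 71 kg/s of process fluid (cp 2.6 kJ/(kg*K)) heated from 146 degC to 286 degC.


Q = m_dot * cp * delta_T
delta_T = 286 - 146 = 140 K
Q = 71 * 2.6 * 140
= 184.6 * 140
= 25844 kW

25844 kW


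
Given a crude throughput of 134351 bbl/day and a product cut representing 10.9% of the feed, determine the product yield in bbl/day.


Crude throughput = 134351 bbl/day
Fraction yield = 10.9%
yield = throughput * fraction / 100
yield = 134351 * 10.9 / 100 = 14644.259

14644.259 bbl/day


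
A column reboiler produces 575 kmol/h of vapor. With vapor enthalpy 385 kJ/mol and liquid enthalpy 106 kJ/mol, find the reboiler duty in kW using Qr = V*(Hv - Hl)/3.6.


Qr = 575 * (385 - 106) / 3.6 = 575 * 279 / 3.6 = 44560

44560 kW


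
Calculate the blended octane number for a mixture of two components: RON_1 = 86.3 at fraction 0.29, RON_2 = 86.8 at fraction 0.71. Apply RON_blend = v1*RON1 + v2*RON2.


Linear blending: RON_blend = sum(vi * RONi)
Contribution 1: 0.29 * 86.3 = 25.027
Contribution 2: 0.71 * 86.8 = 61.628
RON_blend = 25.027 + 61.628 = 86.655

86.655


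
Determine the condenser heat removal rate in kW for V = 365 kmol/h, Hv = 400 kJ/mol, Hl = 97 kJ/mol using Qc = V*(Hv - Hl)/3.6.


Qc = 365 * (400 - 97) / 3.6 = 365 * 303 / 3.6 = 30720

30720 kW


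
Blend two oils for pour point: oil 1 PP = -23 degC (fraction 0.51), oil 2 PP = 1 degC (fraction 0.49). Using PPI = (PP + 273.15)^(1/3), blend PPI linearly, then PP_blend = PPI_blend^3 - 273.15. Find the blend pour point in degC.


PPI_1 = (-23 + 273.15)^(1/3) = 6.300865
PPI_2 = (1 + 273.15)^(1/3) = 6.49625
PPI_blend = 0.51 * 6.300865 + 0.49 * 6.49625 = 6.396604
PP_blend = 6.396604^3 - 273.15 = 261.7269 - 273.15 = -11.42

-11.42 degC


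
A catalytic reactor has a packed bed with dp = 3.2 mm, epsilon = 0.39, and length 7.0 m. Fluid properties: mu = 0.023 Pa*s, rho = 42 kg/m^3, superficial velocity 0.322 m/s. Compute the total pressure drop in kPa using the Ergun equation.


dp = 3.2 mm = 0.0032 m
Viscous term = 150*0.023*0.322*(1-0.39)^2 / (0.0032^2*0.39^3) = 680520
Inertial term = 1.75*42*0.322^2*(1-0.39) / (0.0032*0.39^3) = 24489.8
dP/L = 680520 + 24489.8 = 705010 Pa/m
dP = 705010 * 7.0 / 1000 = 4935 kPa

4935 kPa


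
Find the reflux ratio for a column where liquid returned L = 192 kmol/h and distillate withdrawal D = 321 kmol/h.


Reflux ratio definition: R = L / D (liquid returned / distillate withdrawn)
L = 192 kmol/h, D = 321 kmol/h
R = 192 / 321 = 0.5981

0.5981


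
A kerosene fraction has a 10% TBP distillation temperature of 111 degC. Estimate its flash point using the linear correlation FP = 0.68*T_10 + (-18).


FP = 0.68 * 111 + (-18) = 57.48

57.48 degC


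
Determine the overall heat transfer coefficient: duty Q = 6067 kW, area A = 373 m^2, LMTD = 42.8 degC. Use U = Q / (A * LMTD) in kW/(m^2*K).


From Q = U*A*LMTD, U = Q / (A * LMTD)
U = 6067 / (373 * 42.8) = 6067 / 15964.4 = 0.3800

0.3800 kW/(m^2*K)


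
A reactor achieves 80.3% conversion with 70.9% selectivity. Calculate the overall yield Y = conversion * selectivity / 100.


Overall yield = conversion (%) * selectivity (%) / 100
Conversion = 80.3%, Selectivity = 70.9%
Y = 80.3 * 70.9 / 100
= 56.9327 %

56.9327 %


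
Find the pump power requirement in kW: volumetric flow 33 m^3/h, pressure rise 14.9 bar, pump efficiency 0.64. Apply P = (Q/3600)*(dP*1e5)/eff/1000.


Q = 33 / 3600 = 0.00916667 m^3/s
P = 0.00916667 * (14.9 * 1e5) / 0.64 / 1000 = 21.34

21.34 kW


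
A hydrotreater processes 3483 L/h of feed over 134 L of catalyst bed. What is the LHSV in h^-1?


LHSV = volumetric feed rate / catalyst volume
= 3483 L/h / 134 L
= 25.99 h^-1

25.99 h^-1


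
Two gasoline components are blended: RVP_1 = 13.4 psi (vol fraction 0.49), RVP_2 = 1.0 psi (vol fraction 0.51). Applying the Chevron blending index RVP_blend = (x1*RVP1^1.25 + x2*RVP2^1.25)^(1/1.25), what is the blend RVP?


Chevron index: RVP_blend = (sum xi*RVPi^1.25)^(1/1.25)
RVP^1.25 terms: 0.49 * 13.4^1.25 + 0.51 * 1.0^1.25 = 13.0725
RVP_blend = 13.0725^(1/1.25) = 7.818

7.818 psi


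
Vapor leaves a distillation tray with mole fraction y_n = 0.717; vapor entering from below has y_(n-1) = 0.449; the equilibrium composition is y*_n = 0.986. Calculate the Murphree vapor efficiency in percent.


Murphree vapor efficiency: EMV = (y_n - y_(n-1)) / (y*_n - y_(n-1)) * 100
EMV = (0.717 - 0.449) / (0.986 - 0.449) * 100 = 0.268 / 0.537 * 100 = 49.91

49.91 %


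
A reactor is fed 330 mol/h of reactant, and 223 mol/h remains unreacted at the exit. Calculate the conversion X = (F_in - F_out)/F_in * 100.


X = (F_in - F_out) / F_in * 100
Moles reacted = 330 - 223 = 107
X = 107 / 330 * 100
= 0.3242 * 100
= 32.42 %

32.42 %


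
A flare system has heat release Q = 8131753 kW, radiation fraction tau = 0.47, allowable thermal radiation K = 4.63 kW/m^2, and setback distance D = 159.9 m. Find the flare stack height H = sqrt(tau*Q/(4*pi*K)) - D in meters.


tau*Q/(4*pi*K) = 0.47 * 8131753 / (4 * pi * 4.63) = 65688.8
sqrt(65688.8) = 256.298
H = 256.298 - 159.9 = 96.40

96.40 m


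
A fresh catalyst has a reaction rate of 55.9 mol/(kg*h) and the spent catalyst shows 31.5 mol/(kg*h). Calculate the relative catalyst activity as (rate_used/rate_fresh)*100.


Activity (%) = (rate_used / rate_fresh) * 100
rate_used = 31.5, rate_fresh = 55.9
= (31.5 / 55.9) * 100
= 0.5635 * 100 = 56.35

56.35 %


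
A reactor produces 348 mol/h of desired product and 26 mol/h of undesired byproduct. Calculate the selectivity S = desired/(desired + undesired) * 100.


Selectivity = desired / (desired + undesired) * 100
Total products = 348 + 26 = 374 mol/h
S = 348 / 374 * 100
= 0.9305 * 100
= 93.05 %

93.05 %


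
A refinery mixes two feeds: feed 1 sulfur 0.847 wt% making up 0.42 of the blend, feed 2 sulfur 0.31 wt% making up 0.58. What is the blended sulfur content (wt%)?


Linear sulfur blending: S_blend = x1*S1 + x2*S2
Contribution 1: 0.42 * 0.847 = 0.35574 wt%
Contribution 2: 0.58 * 0.31 = 0.1798 wt%
S_blend = 0.35574 + 0.1798 = 0.53554

0.53554 wt%


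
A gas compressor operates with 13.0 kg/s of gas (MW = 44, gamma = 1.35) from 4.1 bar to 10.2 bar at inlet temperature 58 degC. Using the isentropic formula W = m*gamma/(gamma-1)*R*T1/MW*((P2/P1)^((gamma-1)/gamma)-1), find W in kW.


Isentropic work: W = m*(gamma/(gamma-1))*(R*T1/MW)*((P2/P1)^((gamma-1)/gamma) - 1)
T1 = 58 + 273.15 = 331.15 K
Pressure ratio = 10.2 / 4.1 = 2.4878
Exponent = (1.35 - 1)/1.35 = 0.259259
(P2/P1)^exp - 1 = 2.4878^0.259259 - 1 = 0.266539
W = 13.0 * 1.35 / 0.35 * 8.314 * 331.15 / 44 * 0.266539 = 836.3

836.3 kW


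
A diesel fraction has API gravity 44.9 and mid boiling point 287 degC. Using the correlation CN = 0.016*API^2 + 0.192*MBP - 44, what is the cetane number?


CN = 0.016 * 44.9^2 + 0.192 * 287 - 44
CN = 32.25616 + 55.104 - 44 = 43.36016

43.36016


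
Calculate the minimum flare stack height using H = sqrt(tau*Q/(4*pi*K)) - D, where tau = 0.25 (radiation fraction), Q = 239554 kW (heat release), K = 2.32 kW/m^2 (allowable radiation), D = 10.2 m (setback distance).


tau*Q/(4*pi*K) = 0.25 * 239554 / (4 * pi * 2.32) = 2054.21
sqrt(2054.21) = 45.3234
H = 45.3234 - 10.2 = 35.12

35.12 m


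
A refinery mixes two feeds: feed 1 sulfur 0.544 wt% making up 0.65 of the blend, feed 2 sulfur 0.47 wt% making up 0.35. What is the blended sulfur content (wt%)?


Linear sulfur blending: S_blend = x1*S1 + x2*S2
Contribution 1: 0.65 * 0.544 = 0.3536 wt%
Contribution 2: 0.35 * 0.47 = 0.1645 wt%
S_blend = 0.3536 + 0.1645 = 0.5181

0.5181 wt%


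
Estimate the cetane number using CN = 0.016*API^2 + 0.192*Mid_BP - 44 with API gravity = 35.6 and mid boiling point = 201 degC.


CN = 0.016 * 35.6^2 + 0.192 * 201 - 44
CN = 20.27776 + 38.592 - 44 = 14.86976

14.86976


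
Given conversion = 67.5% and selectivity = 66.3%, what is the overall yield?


Overall yield = conversion (%) * selectivity (%) / 100
Conversion = 67.5%, Selectivity = 66.3%
Y = 67.5 * 66.3 / 100
= 44.7525 %

44.7525 %


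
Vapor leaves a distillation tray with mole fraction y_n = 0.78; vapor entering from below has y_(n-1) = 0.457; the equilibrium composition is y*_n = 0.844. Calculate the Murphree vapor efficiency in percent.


Murphree vapor efficiency: EMV = (y_n - y_(n-1)) / (y*_n - y_(n-1)) * 100
EMV = (0.78 - 0.457) / (0.844 - 0.457) * 100 = 0.323 / 0.387 * 100 = 83.46

83.46 %


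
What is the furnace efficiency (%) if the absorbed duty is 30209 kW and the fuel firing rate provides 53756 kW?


Furnace efficiency = Q_absorbed / Q_fuel * 100
= 30209 / 53756 * 100 = 56.20

56.20 %


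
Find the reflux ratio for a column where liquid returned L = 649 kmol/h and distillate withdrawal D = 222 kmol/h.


Reflux ratio definition: R = L / D (liquid returned / distillate withdrawn)
L = 649 kmol/h, D = 222 kmol/h
R = 649 / 222 = 2.923

2.923


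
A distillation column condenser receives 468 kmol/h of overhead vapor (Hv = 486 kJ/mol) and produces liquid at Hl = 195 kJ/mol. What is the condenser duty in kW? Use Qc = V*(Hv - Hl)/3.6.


Qc = 468 * (486 - 195) / 3.6 = 468 * 291 / 3.6 = 37830

37830 kW


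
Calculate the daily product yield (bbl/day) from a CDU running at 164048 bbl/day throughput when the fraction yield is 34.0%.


Crude throughput = 164048 bbl/day
Fraction yield = 34.0%
yield = throughput * fraction / 100
yield = 164048 * 34.0 / 100 = 55776.32

55776.32 bbl/day


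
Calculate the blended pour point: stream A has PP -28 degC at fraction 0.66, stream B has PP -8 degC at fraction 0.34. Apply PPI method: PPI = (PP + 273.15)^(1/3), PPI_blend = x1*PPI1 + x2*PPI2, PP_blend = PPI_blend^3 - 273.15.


PPI_1 = (-28 + 273.15)^(1/3) = 6.258601
PPI_2 = (-8 + 273.15)^(1/3) = 6.42437
PPI_blend = 0.66 * 6.258601 + 0.34 * 6.42437 = 6.314962
PP_blend = 6.314962^3 - 273.15 = 251.8328 - 273.15 = -21.32

-21.32 degC


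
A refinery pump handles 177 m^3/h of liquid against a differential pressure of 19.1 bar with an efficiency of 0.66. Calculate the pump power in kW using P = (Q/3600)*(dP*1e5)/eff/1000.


Q = 177 / 3600 = 0.0491667 m^3/s
P = 0.0491667 * (19.1 * 1e5) / 0.66 / 1000 = 142.3

142.3 kW


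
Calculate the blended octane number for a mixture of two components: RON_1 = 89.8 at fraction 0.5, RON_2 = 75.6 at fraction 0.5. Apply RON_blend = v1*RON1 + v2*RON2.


Linear blending: RON_blend = sum(vi * RONi)
Contribution 1: 0.5 * 89.8 = 44.9
Contribution 2: 0.5 * 75.6 = 37.8
RON_blend = 44.9 + 37.8 = 82.7

82.7


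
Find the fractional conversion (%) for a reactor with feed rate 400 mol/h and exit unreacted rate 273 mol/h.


X = (F_in - F_out) / F_in * 100
Moles reacted = 400 - 273 = 127
X = 127 / 400 * 100
= 0.3175 * 100
= 31.75 %

31.75 %


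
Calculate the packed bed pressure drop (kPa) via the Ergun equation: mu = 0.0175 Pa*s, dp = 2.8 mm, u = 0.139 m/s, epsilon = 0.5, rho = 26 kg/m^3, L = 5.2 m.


dp = 2.8 mm = 0.0028 m
Viscous term = 150*0.0175*0.139*(1-0.5)^2 / (0.0028^2*0.5^3) = 93080.4
Inertial term = 1.75*26*0.139^2*(1-0.5) / (0.0028*0.5^3) = 1255.87
dP/L = 93080.4 + 1255.87 = 94336.3 Pa/m
dP = 94336.3 * 5.2 / 1000 = 490.5 kPa

490.5 kPa


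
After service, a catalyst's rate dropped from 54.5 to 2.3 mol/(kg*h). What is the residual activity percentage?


Activity (%) = (rate_used / rate_fresh) * 100
rate_used = 2.3, rate_fresh = 54.5
= (2.3 / 54.5) * 100
= 0.04220 * 100 = 4.220

4.220 %


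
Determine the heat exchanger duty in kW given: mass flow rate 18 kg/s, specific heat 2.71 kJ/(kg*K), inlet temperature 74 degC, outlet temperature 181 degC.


Q = m_dot * cp * delta_T
delta_T = 181 - 74 = 107 K
Q = 18 * 2.71 * 107
= 48.78 * 107
= 5219.46 kW

5219.46 kW


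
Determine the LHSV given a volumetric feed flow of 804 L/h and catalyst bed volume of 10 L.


LHSV = volumetric feed rate / catalyst volume
= 804 L/h / 10 L
= 80.40 h^-1

80.40 h^-1


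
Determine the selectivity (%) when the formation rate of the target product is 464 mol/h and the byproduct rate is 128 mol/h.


Selectivity = desired / (desired + undesired) * 100
Total products = 464 + 128 = 592 mol/h
S = 464 / 592 * 100
= 0.7838 * 100
= 78.38 %

78.38 %


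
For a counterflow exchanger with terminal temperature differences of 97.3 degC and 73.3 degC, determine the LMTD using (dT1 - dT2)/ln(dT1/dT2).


LMTD = (dT1 - dT2) / ln(dT1/dT2)
= (97.3 - 73.3) / ln(97.3 / 73.3) = 24 / 0.283238 = 84.73

84.73 degC


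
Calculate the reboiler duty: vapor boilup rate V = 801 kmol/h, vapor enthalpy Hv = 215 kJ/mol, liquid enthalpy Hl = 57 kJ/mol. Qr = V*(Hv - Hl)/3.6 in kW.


Qr = 801 * (215 - 57) / 3.6 = 801 * 158 / 3.6 = 35160

35160 kW


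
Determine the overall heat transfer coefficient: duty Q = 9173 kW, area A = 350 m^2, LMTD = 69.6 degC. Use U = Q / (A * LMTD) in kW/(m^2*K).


From Q = U*A*LMTD, U = Q / (A * LMTD)
U = 9173 / (350 * 69.6) = 9173 / 24360 = 0.3766

0.3766 kW/(m^2*K)


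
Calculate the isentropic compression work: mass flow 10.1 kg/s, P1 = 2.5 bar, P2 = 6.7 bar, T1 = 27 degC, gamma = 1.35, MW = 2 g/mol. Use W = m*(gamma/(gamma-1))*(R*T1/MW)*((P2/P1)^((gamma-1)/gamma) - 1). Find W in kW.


Isentropic work: W = m*(gamma/(gamma-1))*(R*T1/MW)*((P2/P1)^((gamma-1)/gamma) - 1)
T1 = 27 + 273.15 = 300.15 K
Pressure ratio = 6.7 / 2.5 = 2.68
Exponent = (1.35 - 1)/1.35 = 0.259259
(P2/P1)^exp - 1 = 2.68^0.259259 - 1 = 0.291213
W = 10.1 * 1.35 / 0.35 * 8.314 * 300.15 / 2 * 0.291213 = 14160

14160 kW


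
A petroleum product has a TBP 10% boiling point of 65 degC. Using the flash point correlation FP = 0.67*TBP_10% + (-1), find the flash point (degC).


FP = 0.67 * 65 + (-1) = 42.55

42.55 degC


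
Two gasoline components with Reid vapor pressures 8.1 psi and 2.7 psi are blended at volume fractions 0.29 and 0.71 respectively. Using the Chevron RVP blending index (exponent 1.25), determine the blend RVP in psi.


Chevron index: RVP_blend = (sum xi*RVPi^1.25)^(1/1.25)
RVP^1.25 terms: 0.29 * 8.1^1.25 + 0.71 * 2.7^1.25 = 6.42015
RVP_blend = 6.42015^(1/1.25) = 4.426

4.426 psi


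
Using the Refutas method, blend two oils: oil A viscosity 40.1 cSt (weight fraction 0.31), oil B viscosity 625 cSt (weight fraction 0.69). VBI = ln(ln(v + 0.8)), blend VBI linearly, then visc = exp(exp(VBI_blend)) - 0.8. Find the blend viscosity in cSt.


Refutas method: VBN_i = 14.534*ln(ln(visc_i + 0.8)) + 10.975, blended linearly by mass fraction; since VBN is linear in VBI_i = ln(ln(visc_i + 0.8)) and the fractions sum to 1, blend VBI directly: visc = exp(exp(VBI_blend)) - 0.8
VBI_1 = ln(ln(40.1 + 0.8)) = 1.31134
VBI_2 = ln(ln(625 + 0.8)) = 1.86238
VBI_blend = 0.31 * 1.31134 + 0.69 * 1.86238 = 1.69156
visc_blend = exp(exp(1.69156)) - 0.8 = 226.9

226.9 cSt


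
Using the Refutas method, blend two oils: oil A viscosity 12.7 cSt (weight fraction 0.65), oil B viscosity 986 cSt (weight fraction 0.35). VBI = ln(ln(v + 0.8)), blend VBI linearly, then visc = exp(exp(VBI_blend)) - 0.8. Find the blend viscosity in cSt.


Refutas method: VBN_i = 14.534*ln(ln(visc_i + 0.8)) + 10.975, blended linearly by mass fraction; since VBN is linear in VBI_i = ln(ln(visc_i + 0.8)) and the fractions sum to 1, blend VBI directly: visc = exp(exp(VBI_blend)) - 0.8
VBI_1 = ln(ln(12.7 + 0.8)) = 0.956545
VBI_2 = ln(ln(986 + 0.8)) = 1.93072
VBI_blend = 0.65 * 0.956545 + 0.35 * 1.93072 = 1.29751
visc_blend = exp(exp(1.29751)) - 0.8 = 38.07

38.07 cSt


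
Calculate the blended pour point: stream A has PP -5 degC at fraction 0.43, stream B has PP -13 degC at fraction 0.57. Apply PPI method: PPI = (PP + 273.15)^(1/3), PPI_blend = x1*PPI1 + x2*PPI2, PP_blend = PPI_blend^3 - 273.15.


PPI_1 = (-5 + 273.15)^(1/3) = 6.448508
PPI_2 = (-13 + 273.15)^(1/3) = 6.383731
PPI_blend = 0.43 * 6.448508 + 0.57 * 6.383731 = 6.411585
PP_blend = 6.411585^3 - 273.15 = 263.5701 - 273.15 = -9.58

-9.58 degC


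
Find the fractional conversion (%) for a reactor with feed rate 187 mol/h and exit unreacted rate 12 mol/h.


X = (F_in - F_out) / F_in * 100
Moles reacted = 187 - 12 = 175
X = 175 / 187 * 100
= 0.9358 * 100
= 93.58 %

93.58 %


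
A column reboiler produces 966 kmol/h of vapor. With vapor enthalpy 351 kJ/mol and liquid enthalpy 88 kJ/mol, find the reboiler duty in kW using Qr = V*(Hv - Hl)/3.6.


Qr = 966 * (351 - 88) / 3.6 = 966 * 263 / 3.6 = 70570

70570 kW


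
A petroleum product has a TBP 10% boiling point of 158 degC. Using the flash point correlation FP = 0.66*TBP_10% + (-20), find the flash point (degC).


FP = 0.66 * 158 + (-20) = 84.28

84.28 degC


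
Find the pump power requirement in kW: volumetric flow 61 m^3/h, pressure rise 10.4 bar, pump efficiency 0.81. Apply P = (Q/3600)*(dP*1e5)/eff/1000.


Q = 61 / 3600 = 0.0169444 m^3/s
P = 0.0169444 * (10.4 * 1e5) / 0.81 / 1000 = 21.76

21.76 kW


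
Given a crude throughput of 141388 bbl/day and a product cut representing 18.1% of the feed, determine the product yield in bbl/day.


Crude throughput = 141388 bbl/day
Fraction yield = 18.1%
yield = throughput * fraction / 100
yield = 141388 * 18.1 / 100 = 25591.228

25591.228 bbl/day


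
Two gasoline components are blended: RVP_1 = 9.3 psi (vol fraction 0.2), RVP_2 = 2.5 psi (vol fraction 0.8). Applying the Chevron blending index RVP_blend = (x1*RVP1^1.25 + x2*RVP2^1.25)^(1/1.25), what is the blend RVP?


Chevron index: RVP_blend = (sum xi*RVPi^1.25)^(1/1.25)
RVP^1.25 terms: 0.2 * 9.3^1.25 + 0.8 * 2.5^1.25 = 5.763
RVP_blend = 5.763^(1/1.25) = 4.060

4.060 psi


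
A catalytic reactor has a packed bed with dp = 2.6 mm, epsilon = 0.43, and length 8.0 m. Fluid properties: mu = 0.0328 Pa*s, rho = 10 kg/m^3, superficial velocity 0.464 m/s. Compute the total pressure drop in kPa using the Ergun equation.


dp = 2.6 mm = 0.0026 m
Viscous term = 150*0.0328*0.464*(1-0.43)^2 / (0.0026^2*0.43^3) = 1380010
Inertial term = 1.75*10*0.464^2*(1-0.43) / (0.0026*0.43^3) = 10388.9
dP/L = 1380010 + 10388.9 = 1390400 Pa/m
dP = 1390400 * 8.0 / 1000 = 11120 kPa

11120 kPa


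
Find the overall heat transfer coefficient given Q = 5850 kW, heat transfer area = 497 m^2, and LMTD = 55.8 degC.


From Q = U*A*LMTD, U = Q / (A * LMTD)
U = 5850 / (497 * 55.8) = 5850 / 27732.6 = 0.2109

0.2109 kW/(m^2*K)


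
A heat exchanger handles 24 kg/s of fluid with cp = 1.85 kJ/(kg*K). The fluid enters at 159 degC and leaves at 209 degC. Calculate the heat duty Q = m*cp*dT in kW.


Q = m_dot * cp * delta_T
delta_T = 209 - 159 = 50 K
Q = 24 * 1.85 * 50
= 44.4 * 50
= 2220 kW

2220 kW


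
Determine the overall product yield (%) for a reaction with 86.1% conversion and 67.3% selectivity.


Overall yield = conversion (%) * selectivity (%) / 100
Conversion = 86.1%, Selectivity = 67.3%
Y = 86.1 * 67.3 / 100
= 57.9453 %

57.9453 %


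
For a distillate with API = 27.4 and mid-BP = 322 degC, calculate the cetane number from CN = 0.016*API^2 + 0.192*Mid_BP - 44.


CN = 0.016 * 27.4^2 + 0.192 * 322 - 44
CN = 12.01216 + 61.824 - 44 = 29.83616

29.83616


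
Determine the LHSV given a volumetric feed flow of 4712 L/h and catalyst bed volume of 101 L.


LHSV = volumetric feed rate / catalyst volume
= 4712 L/h / 101 L
= 46.65 h^-1

46.65 h^-1


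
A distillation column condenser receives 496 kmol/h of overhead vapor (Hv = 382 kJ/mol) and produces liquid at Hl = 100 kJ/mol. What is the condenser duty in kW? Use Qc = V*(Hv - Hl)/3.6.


Qc = 496 * (382 - 100) / 3.6 = 496 * 282 / 3.6 = 38850

38850 kW


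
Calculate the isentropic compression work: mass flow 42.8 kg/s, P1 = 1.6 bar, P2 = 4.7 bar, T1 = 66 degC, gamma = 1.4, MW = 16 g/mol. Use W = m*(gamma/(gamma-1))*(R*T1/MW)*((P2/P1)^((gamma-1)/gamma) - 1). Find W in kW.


Isentropic work: W = m*(gamma/(gamma-1))*(R*T1/MW)*((P2/P1)^((gamma-1)/gamma) - 1)
T1 = 66 + 273.15 = 339.15 K
Pressure ratio = 4.7 / 1.6 = 2.9375
Exponent = (1.4 - 1)/1.4 = 0.285714
(P2/P1)^exp - 1 = 2.9375^0.285714 - 1 = 0.360529
W = 42.8 * 1.4 / 0.4 * 8.314 * 339.15 / 16 * 0.360529 = 9518

9518 kW


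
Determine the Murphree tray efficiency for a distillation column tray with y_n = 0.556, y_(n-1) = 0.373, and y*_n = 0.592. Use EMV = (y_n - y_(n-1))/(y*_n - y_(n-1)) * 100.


Murphree vapor efficiency: EMV = (y_n - y_(n-1)) / (y*_n - y_(n-1)) * 100
EMV = (0.556 - 0.373) / (0.592 - 0.373) * 100 = 0.183 / 0.219 * 100 = 83.56

83.56 %


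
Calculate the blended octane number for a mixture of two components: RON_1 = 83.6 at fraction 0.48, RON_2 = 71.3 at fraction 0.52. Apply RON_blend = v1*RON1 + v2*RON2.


Linear blending: RON_blend = sum(vi * RONi)
Contribution 1: 0.48 * 83.6 = 40.128
Contribution 2: 0.52 * 71.3 = 37.076
RON_blend = 40.128 + 37.076 = 77.204

77.204


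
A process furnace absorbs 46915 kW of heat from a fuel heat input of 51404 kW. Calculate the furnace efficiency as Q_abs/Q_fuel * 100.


Furnace efficiency = Q_absorbed / Q_fuel * 100
= 46915 / 51404 * 100 = 91.27

91.27 %


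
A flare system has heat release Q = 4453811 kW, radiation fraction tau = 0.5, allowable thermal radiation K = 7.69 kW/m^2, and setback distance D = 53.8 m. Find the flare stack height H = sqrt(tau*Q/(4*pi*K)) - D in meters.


tau*Q/(4*pi*K) = 0.5 * 4453811 / (4 * pi * 7.69) = 23044.4
sqrt(23044.4) = 151.804
H = 151.804 - 53.8 = 98.00

98.00 m


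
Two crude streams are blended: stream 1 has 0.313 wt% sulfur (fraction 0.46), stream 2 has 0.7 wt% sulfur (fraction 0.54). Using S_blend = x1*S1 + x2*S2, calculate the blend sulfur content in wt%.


Linear sulfur blending: S_blend = x1*S1 + x2*S2
Contribution 1: 0.46 * 0.313 = 0.14398 wt%
Contribution 2: 0.54 * 0.7 = 0.378 wt%
S_blend = 0.14398 + 0.378 = 0.52198

0.52198 wt%


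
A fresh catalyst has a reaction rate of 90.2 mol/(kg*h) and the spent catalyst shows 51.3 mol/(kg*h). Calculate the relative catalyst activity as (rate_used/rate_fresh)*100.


Activity (%) = (rate_used / rate_fresh) * 100
rate_used = 51.3, rate_fresh = 90.2
= (51.3 / 90.2) * 100
= 0.5687 * 100 = 56.87

56.87 %


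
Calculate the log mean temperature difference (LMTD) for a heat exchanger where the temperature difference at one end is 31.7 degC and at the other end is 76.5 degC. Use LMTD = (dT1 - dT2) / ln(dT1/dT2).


LMTD = (dT1 - dT2) / ln(dT1/dT2)
= (31.7 - 76.5) / ln(31.7 / 76.5) = -44.8 / -0.880974 = 50.85

50.85 degC


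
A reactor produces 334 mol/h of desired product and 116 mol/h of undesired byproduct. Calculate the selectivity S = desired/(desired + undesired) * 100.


Selectivity = desired / (desired + undesired) * 100
Total products = 334 + 116 = 450 mol/h
S = 334 / 450 * 100
= 0.7422 * 100
= 74.22 %

74.22 %


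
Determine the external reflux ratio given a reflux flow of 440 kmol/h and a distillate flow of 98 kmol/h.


Reflux ratio definition: R = L / D (liquid returned / distillate withdrawn)
L = 440 kmol/h, D = 98 kmol/h
R = 440 / 98 = 4.490

4.490


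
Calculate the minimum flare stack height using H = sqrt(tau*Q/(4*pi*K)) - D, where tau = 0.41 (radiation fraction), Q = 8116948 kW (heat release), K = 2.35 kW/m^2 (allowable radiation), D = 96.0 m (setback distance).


tau*Q/(4*pi*K) = 0.41 * 8116948 / (4 * pi * 2.35) = 112694
sqrt(112694) = 335.699
H = 335.699 - 96.0 = 239.7

239.7 m


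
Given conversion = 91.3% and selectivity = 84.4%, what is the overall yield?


Overall yield = conversion (%) * selectivity (%) / 100
Conversion = 91.3%, Selectivity = 84.4%
Y = 91.3 * 84.4 / 100
= 77.0572 %

77.0572 %


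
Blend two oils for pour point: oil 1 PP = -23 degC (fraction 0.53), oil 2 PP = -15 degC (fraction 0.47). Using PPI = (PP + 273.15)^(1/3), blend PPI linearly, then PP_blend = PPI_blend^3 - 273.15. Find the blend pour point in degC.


PPI_1 = (-23 + 273.15)^(1/3) = 6.300865
PPI_2 = (-15 + 273.15)^(1/3) = 6.36733
PPI_blend = 0.53 * 6.300865 + 0.47 * 6.36733 = 6.332104
PP_blend = 6.332104^3 - 273.15 = 253.8891 - 273.15 = -19.26

-19.26 degC


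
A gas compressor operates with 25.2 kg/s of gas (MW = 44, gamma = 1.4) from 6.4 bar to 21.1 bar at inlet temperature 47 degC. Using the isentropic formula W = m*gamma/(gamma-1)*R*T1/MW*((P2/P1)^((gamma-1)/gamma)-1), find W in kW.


Isentropic work: W = m*(gamma/(gamma-1))*(R*T1/MW)*((P2/P1)^((gamma-1)/gamma) - 1)
T1 = 47 + 273.15 = 320.15 K
Pressure ratio = 21.1 / 6.4 = 3.29688
Exponent = (1.4 - 1)/1.4 = 0.285714
(P2/P1)^exp - 1 = 3.29688^0.285714 - 1 = 0.406142
W = 25.2 * 1.4 / 0.4 * 8.314 * 320.15 / 44 * 0.406142 = 2167

2167 kW


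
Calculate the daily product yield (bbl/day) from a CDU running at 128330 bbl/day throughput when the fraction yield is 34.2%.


Crude throughput = 128330 bbl/day
Fraction yield = 34.2%
yield = throughput * fraction / 100
yield = 128330 * 34.2 / 100 = 43888.86

43888.86 bbl/day


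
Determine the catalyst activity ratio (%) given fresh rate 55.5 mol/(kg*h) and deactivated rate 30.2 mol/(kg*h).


Activity (%) = (rate_used / rate_fresh) * 100
rate_used = 30.2, rate_fresh = 55.5
= (30.2 / 55.5) * 100
= 0.5441 * 100 = 54.41

54.41 %


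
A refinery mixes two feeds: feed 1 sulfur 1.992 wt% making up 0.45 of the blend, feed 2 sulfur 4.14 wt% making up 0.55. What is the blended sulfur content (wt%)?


Linear sulfur blending: S_blend = x1*S1 + x2*S2
Contribution 1: 0.45 * 1.992 = 0.8964 wt%
Contribution 2: 0.55 * 4.14 = 2.277 wt%
S_blend = 0.8964 + 2.277 = 3.1734

3.1734 wt%


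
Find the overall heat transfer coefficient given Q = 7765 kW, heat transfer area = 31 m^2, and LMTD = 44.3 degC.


From Q = U*A*LMTD, U = Q / (A * LMTD)
U = 7765 / (31 * 44.3) = 7765 / 1373.3 = 5.654

5.654 kW/(m^2*K)


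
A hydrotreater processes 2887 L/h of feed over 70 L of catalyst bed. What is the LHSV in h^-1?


LHSV = volumetric feed rate / catalyst volume
= 2887 L/h / 70 L
= 41.24 h^-1

41.24 h^-1


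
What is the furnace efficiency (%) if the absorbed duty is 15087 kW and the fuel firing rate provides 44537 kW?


Furnace efficiency = Q_absorbed / Q_fuel * 100
= 15087 / 44537 * 100 = 33.88

33.88 %


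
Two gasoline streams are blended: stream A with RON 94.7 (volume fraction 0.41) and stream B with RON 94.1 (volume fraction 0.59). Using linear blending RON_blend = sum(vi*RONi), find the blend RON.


Linear blending: RON_blend = sum(vi * RONi)
Contribution 1: 0.41 * 94.7 = 38.827
Contribution 2: 0.59 * 94.1 = 55.519
RON_blend = 38.827 + 55.519 = 94.346

94.346


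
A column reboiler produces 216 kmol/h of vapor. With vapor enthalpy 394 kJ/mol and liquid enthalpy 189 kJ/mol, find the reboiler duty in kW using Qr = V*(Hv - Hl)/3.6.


Qr = 216 * (394 - 189) / 3.6 = 216 * 205 / 3.6 = 12300

12300 kW


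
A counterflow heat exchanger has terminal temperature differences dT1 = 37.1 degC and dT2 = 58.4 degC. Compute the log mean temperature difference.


LMTD = (dT1 - dT2) / ln(dT1/dT2)
= (37.1 - 58.4) / ln(37.1 / 58.4) = -21.3 / -0.453699 = 46.95

46.95 degC


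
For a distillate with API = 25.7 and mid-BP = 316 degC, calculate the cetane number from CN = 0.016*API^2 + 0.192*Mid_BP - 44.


CN = 0.016 * 25.7^2 + 0.192 * 316 - 44
CN = 10.56784 + 60.672 - 44 = 27.23984

27.23984


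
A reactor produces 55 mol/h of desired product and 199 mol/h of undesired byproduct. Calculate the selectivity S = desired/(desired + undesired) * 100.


Selectivity = desired / (desired + undesired) * 100
Total products = 55 + 199 = 254 mol/h
S = 55 / 254 * 100
= 0.2165 * 100
= 21.65 %

21.65 %


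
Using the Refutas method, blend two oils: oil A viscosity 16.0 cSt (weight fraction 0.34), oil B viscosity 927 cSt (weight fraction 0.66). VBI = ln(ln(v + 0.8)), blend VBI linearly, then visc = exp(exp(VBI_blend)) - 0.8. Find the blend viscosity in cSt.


Refutas method: VBN_i = 14.534*ln(ln(visc_i + 0.8)) + 10.975, blended linearly by mass fraction; since VBN is linear in VBI_i = ln(ln(visc_i + 0.8)) and the fractions sum to 1, blend VBI directly: visc = exp(exp(VBI_blend)) - 0.8
VBI_1 = ln(ln(16.0 + 0.8)) = 1.03723
VBI_2 = ln(ln(927 + 0.8)) = 1.92174
VBI_blend = 0.34 * 1.03723 + 0.66 * 1.92174 = 1.62101
visc_blend = exp(exp(1.62101)) - 0.8 = 156.5

156.5 cSt
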